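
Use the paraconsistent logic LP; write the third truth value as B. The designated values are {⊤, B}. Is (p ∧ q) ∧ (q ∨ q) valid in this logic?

No

Countermodel: p=⊤, q=⊥ gives ⊥, which is not designated.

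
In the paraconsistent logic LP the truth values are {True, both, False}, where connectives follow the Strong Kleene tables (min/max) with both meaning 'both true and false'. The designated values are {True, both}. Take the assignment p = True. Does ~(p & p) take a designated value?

No

p & p = True & True = True
~(p & p) = ~True = False
False ∉ {True, both}.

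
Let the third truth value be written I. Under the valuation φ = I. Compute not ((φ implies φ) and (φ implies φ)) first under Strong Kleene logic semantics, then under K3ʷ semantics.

In Strong Kleene logic: φ implies φ = I implies I = I  [not I or I]
φ implies φ = I implies I = I
(φ implies φ) and (φ implies φ) = I and I = I
not ((φ implies φ) and (φ implies φ)) = not I = I
In K3ʷ: φ implies φ = I implies I = I  [any arg is the third value ⇒ result is the third value]
φ implies φ = I implies I = I
(φ implies φ) and (φ implies φ) = I and I = I
not ((φ implies φ) and (φ implies φ)) = not I = I

I; I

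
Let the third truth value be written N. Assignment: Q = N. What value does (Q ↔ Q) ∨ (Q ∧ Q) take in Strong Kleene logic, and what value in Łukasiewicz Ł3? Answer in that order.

In Strong Kleene logic: Q ↔ Q = N ↔ N = N
Q ∧ Q = N ∧ N = N
(Q ↔ Q) ∨ (Q ∧ Q) = N ∨ N = N
In Łukasiewicz Ł3: Q ↔ Q = N ↔ N = ⊤  [1 − |½−½|]
Q ∧ Q = N ∧ N = N
(Q ↔ Q) ∨ (Q ∧ Q) = ⊤ ∨ N = ⊤
They differ because Strong Kleene logic and Łukasiewicz Ł3 treat N differently under implication.

N; ⊤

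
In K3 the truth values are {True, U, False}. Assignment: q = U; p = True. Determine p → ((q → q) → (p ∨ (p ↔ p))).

q → q = U → U = U  [¬U ∨ U]
p ↔ p = True ↔ True = True
p ∨ (p ↔ p) = True ∨ True = True
(q → q) → (p ∨ (p ↔ p)) = U → True = True
p → ((q → q) → (p ∨ (p ↔ p))) = True → True = True

True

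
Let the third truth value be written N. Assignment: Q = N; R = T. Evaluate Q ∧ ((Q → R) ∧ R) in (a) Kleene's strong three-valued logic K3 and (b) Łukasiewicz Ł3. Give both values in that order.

In Kleene's strong three-valued logic K3: Q → R = N → T = T
(Q → R) ∧ R = T ∧ T = T
Q ∧ ((Q → R) ∧ R) = N ∧ T = N
In Łukasiewicz Ł3: Q → R = N → T = T  [min(1, 1−½+1)]
(Q → R) ∧ R = T ∧ T = T
Q ∧ ((Q → R) ∧ R) = N ∧ T = N

N; N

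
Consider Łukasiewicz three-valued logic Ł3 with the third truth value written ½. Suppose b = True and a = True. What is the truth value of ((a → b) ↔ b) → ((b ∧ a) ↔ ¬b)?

a → b = True → True = True
(a → b) ↔ b = True ↔ True = True
b ∧ a = True ∧ True = True
¬b = ¬True = False
(b ∧ a) ↔ ¬b = True ↔ False = False
((a → b) ↔ b) → ((b ∧ a) ↔ ¬b) = True → False = False

False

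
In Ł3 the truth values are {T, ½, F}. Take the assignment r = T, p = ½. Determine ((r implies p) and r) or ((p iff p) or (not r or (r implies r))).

r implies p = T implies ½ = ½  [min(1, 1−1+½)]
(r implies p) and r = ½ and T = ½
p iff p = ½ iff ½ = T
not r = not T = F
r implies r = T implies T = T
not r or (r implies r) = F or T = T
(p iff p) or (not r or (r implies r)) = T or T = T
((r implies p) and r) or ((p iff p) or (not r or (r implies r))) = ½ or T = T

T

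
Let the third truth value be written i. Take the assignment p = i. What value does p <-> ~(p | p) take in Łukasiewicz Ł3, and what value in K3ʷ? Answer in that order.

In Łukasiewicz Ł3: p | p = i | i = i
~(p | p) = ~i = i
p <-> ~(p | p) = i <-> i = True  [1 − |½−½|]
In K3ʷ: p | p = i | i = i
~(p | p) = ~i = i
p <-> ~(p | p) = i <-> i = i
They differ because Łukasiewicz Ł3 and K3ʷ treat i differently under the binary connectives.

True; i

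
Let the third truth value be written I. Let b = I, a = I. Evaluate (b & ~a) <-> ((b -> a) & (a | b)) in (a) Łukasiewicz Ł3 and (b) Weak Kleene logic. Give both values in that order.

T; I

In Łukasiewicz Ł3: ~a = ~I = I
b & ~a = I & I = I
b -> a = I -> I = T  [min(1, 1−½+½)]
a | b = I | I = I
(b -> a) & (a | b) = T & I = I
(b & ~a) <-> ((b -> a) & (a | b)) = I <-> I = T
In Weak Kleene logic: ~a = ~I = I
b & ~a = I & I = I
b -> a = I -> I = I  [any arg is the third value ⇒ result is the third value]
a | b = I | I = I
(b -> a) & (a | b) = I & I = I
(b & ~a) <-> ((b -> a) & (a | b)) = I <-> I = I
They differ because Łukasiewicz Ł3 and Weak Kleene logic treat I differently under the binary connectives.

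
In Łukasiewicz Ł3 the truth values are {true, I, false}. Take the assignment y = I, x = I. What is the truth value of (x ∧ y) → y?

x ∧ y = I ∧ I = I
(x ∧ y) → y = I → I = true  [min(1, 1−½+½)]

true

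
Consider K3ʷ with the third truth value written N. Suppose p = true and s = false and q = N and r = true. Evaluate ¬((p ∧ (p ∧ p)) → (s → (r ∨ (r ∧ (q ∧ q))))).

p ∧ p = true ∧ true = true
p ∧ (p ∧ p) = true ∧ true = true
q ∧ q = N ∧ N = N
r ∧ (q ∧ q) = true ∧ N = N
r ∨ (r ∧ (q ∧ q)) = true ∨ N = N
s → (r ∨ (r ∧ (q ∧ q))) = false → N = N  [any arg is the third value ⇒ result is the third value]
(p ∧ (p ∧ p)) → (s → (r ∨ (r ∧ (q ∧ q)))) = true → N = N
¬((p ∧ (p ∧ p)) → (s → (r ∨ (r ∧ (q ∧ q))))) = ¬N = N

N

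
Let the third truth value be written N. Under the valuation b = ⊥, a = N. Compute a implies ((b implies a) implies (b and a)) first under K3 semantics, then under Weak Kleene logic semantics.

N; N

In K3: b implies a = ⊥ implies N = ⊤  [not ⊥ or N]
b and a = ⊥ and N = ⊥
(b implies a) implies (b and a) = ⊤ implies ⊥ = ⊥
a implies ((b implies a) implies (b and a)) = N implies ⊥ = N
In Weak Kleene logic: b implies a = ⊥ implies N = N  [any arg is the third value ⇒ result is the third value]
b and a = ⊥ and N = N
(b implies a) implies (b and a) = N implies N = N
a implies ((b implies a) implies (b and a)) = N implies N = N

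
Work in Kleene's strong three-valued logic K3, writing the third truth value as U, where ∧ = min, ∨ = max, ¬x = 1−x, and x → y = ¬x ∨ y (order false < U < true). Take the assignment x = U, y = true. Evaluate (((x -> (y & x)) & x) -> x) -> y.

true

y & x = true & U = U
x -> (y & x) = U -> U = U  [~U | U]
(x -> (y & x)) & x = U & U = U
((x -> (y & x)) & x) -> x = U -> U = U
(((x -> (y & x)) & x) -> x) -> y = U -> true = true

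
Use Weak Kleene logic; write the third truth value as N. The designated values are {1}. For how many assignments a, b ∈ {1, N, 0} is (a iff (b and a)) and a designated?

1

Designated under: (a=1, b=1).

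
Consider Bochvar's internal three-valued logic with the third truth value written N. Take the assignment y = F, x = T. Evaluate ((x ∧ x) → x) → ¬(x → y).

T

x ∧ x = T ∧ T = T
(x ∧ x) → x = T → T = T
x → y = T → F = F
¬(x → y) = ¬F = T
((x ∧ x) → x) → ¬(x → y) = T → T = T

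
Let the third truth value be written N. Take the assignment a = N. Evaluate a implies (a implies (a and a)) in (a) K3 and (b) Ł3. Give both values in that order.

In K3: a and a = N and N = N
a implies (a and a) = N implies N = N  [not N or N]
a implies (a implies (a and a)) = N implies N = N
In Ł3: a and a = N and N = N
a implies (a and a) = N implies N = ⊤  [min(1, 1−½+½)]
a implies (a implies (a and a)) = N implies ⊤ = ⊤
They differ because K3 and Ł3 treat N differently under implication.

N; ⊤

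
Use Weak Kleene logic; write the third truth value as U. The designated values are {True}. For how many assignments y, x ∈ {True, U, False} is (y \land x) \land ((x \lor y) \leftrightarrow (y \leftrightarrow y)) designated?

1

Designated under: (y=True, x=True).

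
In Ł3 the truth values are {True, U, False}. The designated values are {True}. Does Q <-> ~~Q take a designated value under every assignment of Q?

Every assignment of Q over {True, U, False} gives a value in {True}.
In particular, with Q=U: Q <-> ~~Q = True.

Yes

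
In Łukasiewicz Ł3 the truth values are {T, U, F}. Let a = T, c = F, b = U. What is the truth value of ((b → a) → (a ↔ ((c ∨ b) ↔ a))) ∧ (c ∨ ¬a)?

F

b → a = U → T = T
c ∨ b = F ∨ U = U
(c ∨ b) ↔ a = U ↔ T = U
a ↔ ((c ∨ b) ↔ a) = T ↔ U = U
(b → a) → (a ↔ ((c ∨ b) ↔ a)) = T → U = U
¬a = ¬T = F
c ∨ ¬a = F ∨ F = F
((b → a) → (a ↔ ((c ∨ b) ↔ a))) ∧ (c ∨ ¬a) = U ∧ F = F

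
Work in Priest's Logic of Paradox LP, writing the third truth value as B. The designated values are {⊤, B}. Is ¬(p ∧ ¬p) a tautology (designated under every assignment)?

Every assignment of p over {⊤, B, ⊥} gives a value in {⊤, B}.
In particular, with p=B: ¬(p ∧ ¬p) = B.

Yes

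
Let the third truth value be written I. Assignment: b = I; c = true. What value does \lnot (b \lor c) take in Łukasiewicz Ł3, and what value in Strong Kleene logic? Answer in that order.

In Łukasiewicz Ł3: b \lor c = I \lor true = true
\lnot (b \lor c) = \lnot true = false
In Strong Kleene logic: b \lor c = I \lor true = true
\lnot (b \lor c) = \lnot true = false

false; false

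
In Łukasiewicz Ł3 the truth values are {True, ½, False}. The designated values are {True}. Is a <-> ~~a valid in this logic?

Yes

Every assignment of a over {True, ½, False} gives a value in {True}.
In particular, with a=½: a <-> ~~a = True.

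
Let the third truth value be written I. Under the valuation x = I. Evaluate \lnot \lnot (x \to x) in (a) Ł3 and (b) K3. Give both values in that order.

In Ł3: x \to x = I \to I = T  [min(1, 1−½+½)]
\lnot (x \to x) = \lnot T = F
\lnot \lnot (x \to x) = \lnot F = T
In K3: x \to x = I \to I = I
\lnot (x \to x) = \lnot I = I
\lnot \lnot (x \to x) = \lnot I = I
They differ because Ł3 and K3 treat I differently under implication.

T; I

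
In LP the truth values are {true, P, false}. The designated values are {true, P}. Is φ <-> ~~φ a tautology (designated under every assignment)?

Yes

Every assignment of φ over {true, P, false} gives a value in {true, P}.
In particular, with φ=P: φ <-> ~~φ = P.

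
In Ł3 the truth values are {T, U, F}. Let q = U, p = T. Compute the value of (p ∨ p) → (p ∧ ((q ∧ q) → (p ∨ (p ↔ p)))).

p ∨ p = T ∨ T = T
q ∧ q = U ∧ U = U
p ↔ p = T ↔ T = T
p ∨ (p ↔ p) = T ∨ T = T
(q ∧ q) → (p ∨ (p ↔ p)) = U → T = T  [min(1, 1−½+1)]
p ∧ ((q ∧ q) → (p ∨ (p ↔ p))) = T ∧ T = T
(p ∨ p) → (p ∧ ((q ∧ q) → (p ∨ (p ↔ p)))) = T → T = T

T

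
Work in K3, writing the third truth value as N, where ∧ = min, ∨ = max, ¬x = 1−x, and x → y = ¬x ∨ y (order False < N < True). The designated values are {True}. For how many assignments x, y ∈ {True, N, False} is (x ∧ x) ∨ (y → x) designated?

Of the 9 assignments, 5 give a value in {True}.

5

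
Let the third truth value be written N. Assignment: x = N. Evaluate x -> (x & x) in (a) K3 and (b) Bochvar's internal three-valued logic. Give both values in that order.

N; N

In K3: x & x = N & N = N
x -> (x & x) = N -> N = N  [~N | N]
In Bochvar's internal three-valued logic: x & x = N & N = N
x -> (x & x) = N -> N = N  [any arg is the third value ⇒ result is the third value]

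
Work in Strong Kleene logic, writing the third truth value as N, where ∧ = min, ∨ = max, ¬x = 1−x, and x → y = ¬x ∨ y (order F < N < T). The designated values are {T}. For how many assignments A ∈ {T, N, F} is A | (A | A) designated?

A=T: T ✓
A=N: N ·
A=F: F ·

1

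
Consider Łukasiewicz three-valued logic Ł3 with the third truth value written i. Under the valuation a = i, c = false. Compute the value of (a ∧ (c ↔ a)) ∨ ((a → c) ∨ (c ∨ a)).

i

c ↔ a = false ↔ i = i  [1 − |0−½|]
a ∧ (c ↔ a) = i ∧ i = i
a → c = i → false = i
c ∨ a = false ∨ i = i
(a → c) ∨ (c ∨ a) = i ∨ i = i
(a ∧ (c ↔ a)) ∨ ((a → c) ∨ (c ∨ a)) = i ∨ i = i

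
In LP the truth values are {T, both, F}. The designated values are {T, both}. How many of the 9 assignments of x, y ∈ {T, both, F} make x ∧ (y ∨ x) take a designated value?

Of the 9 assignments, 6 give a value in {T, both}.

6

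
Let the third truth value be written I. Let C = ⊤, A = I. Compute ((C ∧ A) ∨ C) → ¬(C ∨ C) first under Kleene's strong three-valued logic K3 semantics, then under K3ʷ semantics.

In Kleene's strong three-valued logic K3: C ∧ A = ⊤ ∧ I = I
(C ∧ A) ∨ C = I ∨ ⊤ = ⊤
C ∨ C = ⊤ ∨ ⊤ = ⊤
¬(C ∨ C) = ¬⊤ = ⊥
((C ∧ A) ∨ C) → ¬(C ∨ C) = ⊤ → ⊥ = ⊥
In K3ʷ: C ∧ A = ⊤ ∧ I = I
(C ∧ A) ∨ C = I ∨ ⊤ = I
C ∨ C = ⊤ ∨ ⊤ = ⊤
¬(C ∨ C) = ¬⊤ = ⊥
((C ∧ A) ∨ C) → ¬(C ∨ C) = I → ⊥ = I
They differ because Kleene's strong three-valued logic K3 and K3ʷ treat I differently under the binary connectives.

⊥; I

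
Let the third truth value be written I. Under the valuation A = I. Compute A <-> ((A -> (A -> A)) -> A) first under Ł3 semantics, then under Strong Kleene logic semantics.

In Ł3: A -> A = I -> I = true  [min(1, 1−½+½)]
A -> (A -> A) = I -> true = true
(A -> (A -> A)) -> A = true -> I = I
A <-> ((A -> (A -> A)) -> A) = I <-> I = true
In Strong Kleene logic: A -> A = I -> I = I  [~I | I]
A -> (A -> A) = I -> I = I
(A -> (A -> A)) -> A = I -> I = I
A <-> ((A -> (A -> A)) -> A) = I <-> I = I
They differ because Ł3 and Strong Kleene logic treat I differently under implication.

true; I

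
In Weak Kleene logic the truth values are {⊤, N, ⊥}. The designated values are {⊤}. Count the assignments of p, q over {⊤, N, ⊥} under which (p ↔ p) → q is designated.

Designated under: (p=⊤, q=⊤); (p=⊥, q=⊤).

2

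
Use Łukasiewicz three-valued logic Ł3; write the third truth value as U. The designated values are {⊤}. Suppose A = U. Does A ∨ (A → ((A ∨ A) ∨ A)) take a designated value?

A ∨ A = U ∨ U = U
(A ∨ A) ∨ A = U ∨ U = U
A → ((A ∨ A) ∨ A) = U → U = ⊤  [min(1, 1−½+½)]
A ∨ (A → ((A ∨ A) ∨ A)) = U ∨ ⊤ = ⊤
⊤ ∈ {⊤}.

Yes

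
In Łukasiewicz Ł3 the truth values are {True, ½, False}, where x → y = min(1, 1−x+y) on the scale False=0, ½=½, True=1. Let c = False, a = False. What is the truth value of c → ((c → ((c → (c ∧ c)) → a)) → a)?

True

c ∧ c = False ∧ False = False
c → (c ∧ c) = False → False = True
(c → (c ∧ c)) → a = True → False = False
c → ((c → (c ∧ c)) → a) = False → False = True
(c → ((c → (c ∧ c)) → a)) → a = True → False = False
c → ((c → ((c → (c ∧ c)) → a)) → a) = False → False = True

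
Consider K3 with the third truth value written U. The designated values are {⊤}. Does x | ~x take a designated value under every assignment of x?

Countermodel: x=U gives U, which is not designated.

No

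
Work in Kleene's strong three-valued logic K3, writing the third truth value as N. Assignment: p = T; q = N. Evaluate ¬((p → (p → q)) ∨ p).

p → q = T → N = N  [¬T ∨ N]
p → (p → q) = T → N = N
(p → (p → q)) ∨ p = N ∨ T = T
¬((p → (p → q)) ∨ p) = ¬T = F

F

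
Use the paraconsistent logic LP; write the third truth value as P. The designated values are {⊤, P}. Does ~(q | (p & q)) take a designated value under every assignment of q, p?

No

Countermodel: q=⊤, p=⊤ gives ⊥, which is not designated.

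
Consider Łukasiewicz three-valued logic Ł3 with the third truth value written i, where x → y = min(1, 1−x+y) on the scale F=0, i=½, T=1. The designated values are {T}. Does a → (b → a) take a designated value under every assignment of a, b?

Yes

Every assignment of a, b over {T, i, F} gives a value in {T}.
In particular, with a=i, b=i: a → (b → a) = T.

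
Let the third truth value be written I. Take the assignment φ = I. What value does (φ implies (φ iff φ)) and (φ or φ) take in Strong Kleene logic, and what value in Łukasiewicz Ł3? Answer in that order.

I; I

In Strong Kleene logic: φ iff φ = I iff I = I
φ implies (φ iff φ) = I implies I = I  [not I or I]
φ or φ = I or I = I
(φ implies (φ iff φ)) and (φ or φ) = I and I = I
In Łukasiewicz Ł3: φ iff φ = I iff I = 1  [1 − |½−½|]
φ implies (φ iff φ) = I implies 1 = 1
φ or φ = I or I = I
(φ implies (φ iff φ)) and (φ or φ) = 1 and I = I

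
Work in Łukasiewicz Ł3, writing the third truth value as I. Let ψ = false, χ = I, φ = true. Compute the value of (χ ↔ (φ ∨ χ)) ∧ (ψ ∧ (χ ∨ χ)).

φ ∨ χ = true ∨ I = true
χ ↔ (φ ∨ χ) = I ↔ true = I  [1 − |½−1|]
χ ∨ χ = I ∨ I = I
ψ ∧ (χ ∨ χ) = false ∧ I = false
(χ ↔ (φ ∨ χ)) ∧ (ψ ∧ (χ ∨ χ)) = I ∧ false = false

false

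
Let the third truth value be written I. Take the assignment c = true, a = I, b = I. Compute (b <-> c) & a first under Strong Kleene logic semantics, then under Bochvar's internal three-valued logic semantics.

In Strong Kleene logic: b <-> c = I <-> true = I
(b <-> c) & a = I & I = I
In Bochvar's internal three-valued logic: b <-> c = I <-> true = I
(b <-> c) & a = I & I = I

I; I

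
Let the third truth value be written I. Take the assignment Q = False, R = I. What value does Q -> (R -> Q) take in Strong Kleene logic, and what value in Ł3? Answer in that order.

In Strong Kleene logic: R -> Q = I -> False = I
Q -> (R -> Q) = False -> I = True
In Ł3: R -> Q = I -> False = I  [min(1, 1−½+0)]
Q -> (R -> Q) = False -> I = True

True; True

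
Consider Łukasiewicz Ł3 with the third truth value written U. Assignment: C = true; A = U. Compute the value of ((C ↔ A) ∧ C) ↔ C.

U

C ↔ A = true ↔ U = U
(C ↔ A) ∧ C = U ∧ true = U
((C ↔ A) ∧ C) ↔ C = U ↔ true = U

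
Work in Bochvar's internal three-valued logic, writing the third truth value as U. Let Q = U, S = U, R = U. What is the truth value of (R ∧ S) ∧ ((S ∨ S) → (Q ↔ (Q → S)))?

R ∧ S = U ∧ U = U
S ∨ S = U ∨ U = U
Q → S = U → U = U
Q ↔ (Q → S) = U ↔ U = U
(S ∨ S) → (Q ↔ (Q → S)) = U → U = U
(R ∧ S) ∧ ((S ∨ S) → (Q ↔ (Q → S))) = U ∧ U = U

U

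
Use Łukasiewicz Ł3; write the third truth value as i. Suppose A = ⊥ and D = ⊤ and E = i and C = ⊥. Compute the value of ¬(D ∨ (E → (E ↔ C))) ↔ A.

⊤

E ↔ C = i ↔ ⊥ = i  [1 − |½−0|]
E → (E ↔ C) = i → i = ⊤
D ∨ (E → (E ↔ C)) = ⊤ ∨ ⊤ = ⊤
¬(D ∨ (E → (E ↔ C))) = ¬⊤ = ⊥
¬(D ∨ (E → (E ↔ C))) ↔ A = ⊥ ↔ ⊥ = ⊤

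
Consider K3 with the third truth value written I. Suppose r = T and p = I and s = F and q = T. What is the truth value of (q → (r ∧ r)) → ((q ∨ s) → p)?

I

r ∧ r = T ∧ T = T
q → (r ∧ r) = T → T = T
q ∨ s = T ∨ F = T
(q ∨ s) → p = T → I = I  [¬T ∨ I]
(q → (r ∧ r)) → ((q ∨ s) → p) = T → I = I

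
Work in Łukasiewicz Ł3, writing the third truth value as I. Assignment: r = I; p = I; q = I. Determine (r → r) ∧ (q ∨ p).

r → r = I → I = T  [min(1, 1−½+½)]
q ∨ p = I ∨ I = I
(r → r) ∧ (q ∨ p) = T ∧ I = I

I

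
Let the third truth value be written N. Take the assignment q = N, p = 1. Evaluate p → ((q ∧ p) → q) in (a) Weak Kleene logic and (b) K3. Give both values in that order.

N; N

In Weak Kleene logic: q ∧ p = N ∧ 1 = N
(q ∧ p) → q = N → N = N  [any arg is the third value ⇒ result is the third value]
p → ((q ∧ p) → q) = 1 → N = N
In K3: q ∧ p = N ∧ 1 = N
(q ∧ p) → q = N → N = N  [¬N ∨ N]
p → ((q ∧ p) → q) = 1 → N = N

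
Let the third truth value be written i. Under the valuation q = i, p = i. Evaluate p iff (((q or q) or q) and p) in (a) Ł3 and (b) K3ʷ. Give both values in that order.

true; i

In Ł3: q or q = i or i = i
(q or q) or q = i or i = i
((q or q) or q) and p = i and i = i
p iff (((q or q) or q) and p) = i iff i = true  [1 − |½−½|]
In K3ʷ: q or q = i or i = i
(q or q) or q = i or i = i
((q or q) or q) and p = i and i = i
p iff (((q or q) or q) and p) = i iff i = i
They differ because Ł3 and K3ʷ treat i differently under the binary connectives.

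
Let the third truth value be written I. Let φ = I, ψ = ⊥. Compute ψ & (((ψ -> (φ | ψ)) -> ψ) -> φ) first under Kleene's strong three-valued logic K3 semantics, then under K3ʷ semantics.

⊥; I

In Kleene's strong three-valued logic K3: φ | ψ = I | ⊥ = I
ψ -> (φ | ψ) = ⊥ -> I = ⊤  [~⊥ | I]
(ψ -> (φ | ψ)) -> ψ = ⊤ -> ⊥ = ⊥
((ψ -> (φ | ψ)) -> ψ) -> φ = ⊥ -> I = ⊤
ψ & (((ψ -> (φ | ψ)) -> ψ) -> φ) = ⊥ & ⊤ = ⊥
In K3ʷ: φ | ψ = I | ⊥ = I
ψ -> (φ | ψ) = ⊥ -> I = I  [any arg is the third value ⇒ result is the third value]
(ψ -> (φ | ψ)) -> ψ = I -> ⊥ = I
((ψ -> (φ | ψ)) -> ψ) -> φ = I -> I = I
ψ & (((ψ -> (φ | ψ)) -> ψ) -> φ) = ⊥ & I = I
They differ because Kleene's strong three-valued logic K3 and K3ʷ treat I differently under the binary connectives.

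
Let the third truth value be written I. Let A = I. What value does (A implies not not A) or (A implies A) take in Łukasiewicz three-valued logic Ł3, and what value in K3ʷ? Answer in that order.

In Łukasiewicz three-valued logic Ł3: not A = not I = I
not not A = not I = I
A implies not not A = I implies I = True  [min(1, 1−½+½)]
A implies A = I implies I = True
(A implies not not A) or (A implies A) = True or True = True
In K3ʷ: not A = not I = I
not not A = not I = I
A implies not not A = I implies I = I
A implies A = I implies I = I
(A implies not not A) or (A implies A) = I or I = I
They differ because Łukasiewicz three-valued logic Ł3 and K3ʷ treat I differently under the binary connectives.

True; I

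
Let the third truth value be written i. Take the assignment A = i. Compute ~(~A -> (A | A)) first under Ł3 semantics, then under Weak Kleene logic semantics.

In Ł3: ~A = ~i = i
A | A = i | i = i
~A -> (A | A) = i -> i = ⊤  [min(1, 1−½+½)]
~(~A -> (A | A)) = ~⊤ = ⊥
In Weak Kleene logic: ~A = ~i = i
A | A = i | i = i
~A -> (A | A) = i -> i = i  [any arg is the third value ⇒ result is the third value]
~(~A -> (A | A)) = ~i = i
They differ because Ł3 and Weak Kleene logic treat i differently under the binary connectives.

⊥; i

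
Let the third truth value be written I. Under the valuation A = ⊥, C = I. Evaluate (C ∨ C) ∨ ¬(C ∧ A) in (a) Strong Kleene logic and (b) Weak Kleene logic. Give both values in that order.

⊤; I

In Strong Kleene logic: C ∨ C = I ∨ I = I
C ∧ A = I ∧ ⊥ = ⊥
¬(C ∧ A) = ¬⊥ = ⊤
(C ∨ C) ∨ ¬(C ∧ A) = I ∨ ⊤ = ⊤
In Weak Kleene logic: C ∨ C = I ∨ I = I
C ∧ A = I ∧ ⊥ = I
¬(C ∧ A) = ¬I = I
(C ∨ C) ∨ ¬(C ∧ A) = I ∨ I = I
They differ because Strong Kleene logic and Weak Kleene logic treat I differently under the binary connectives.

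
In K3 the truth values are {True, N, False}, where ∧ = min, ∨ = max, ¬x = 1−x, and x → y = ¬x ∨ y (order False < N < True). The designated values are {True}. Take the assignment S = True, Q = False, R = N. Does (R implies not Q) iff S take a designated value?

not Q = not False = True
R implies not Q = N implies True = True  [not N or True]
(R implies not Q) iff S = True iff True = True
True ∈ {True}.

Yes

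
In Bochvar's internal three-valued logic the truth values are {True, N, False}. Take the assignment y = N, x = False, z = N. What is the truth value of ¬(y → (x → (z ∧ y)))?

z ∧ y = N ∧ N = N
x → (z ∧ y) = False → N = N  [any arg is the third value ⇒ result is the third value]
y → (x → (z ∧ y)) = N → N = N
¬(y → (x → (z ∧ y))) = ¬N = N

N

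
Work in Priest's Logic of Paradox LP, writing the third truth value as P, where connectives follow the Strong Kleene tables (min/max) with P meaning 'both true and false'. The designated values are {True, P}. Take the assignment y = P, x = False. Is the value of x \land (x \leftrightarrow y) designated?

x \leftrightarrow y = False \leftrightarrow P = P
x \land (x \leftrightarrow y) = False \land P = False
False ∉ {True, P}.

No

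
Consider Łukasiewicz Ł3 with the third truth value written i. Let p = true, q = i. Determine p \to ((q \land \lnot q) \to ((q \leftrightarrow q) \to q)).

\lnot q = \lnot i = i
q \land \lnot q = i \land i = i
q \leftrightarrow q = i \leftrightarrow i = true  [1 − |½−½|]
(q \leftrightarrow q) \to q = true \to i = i
(q \land \lnot q) \to ((q \leftrightarrow q) \to q) = i \to i = true
p \to ((q \land \lnot q) \to ((q \leftrightarrow q) \to q)) = true \to true = true

true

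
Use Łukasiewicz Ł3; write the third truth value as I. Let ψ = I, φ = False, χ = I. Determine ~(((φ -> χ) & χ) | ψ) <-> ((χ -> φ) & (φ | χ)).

True

φ -> χ = False -> I = True
(φ -> χ) & χ = True & I = I
((φ -> χ) & χ) | ψ = I | I = I
~(((φ -> χ) & χ) | ψ) = ~I = I
χ -> φ = I -> False = I
φ | χ = False | I = I
(χ -> φ) & (φ | χ) = I & I = I
~(((φ -> χ) & χ) | ψ) <-> ((χ -> φ) & (φ | χ)) = I <-> I = True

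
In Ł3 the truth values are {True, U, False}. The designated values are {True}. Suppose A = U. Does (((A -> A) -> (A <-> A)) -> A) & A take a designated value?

No

A -> A = U -> U = True
A <-> A = U <-> U = True
(A -> A) -> (A <-> A) = True -> True = True
((A -> A) -> (A <-> A)) -> A = True -> U = U
(((A -> A) -> (A <-> A)) -> A) & A = U & U = U
U ∉ {True}.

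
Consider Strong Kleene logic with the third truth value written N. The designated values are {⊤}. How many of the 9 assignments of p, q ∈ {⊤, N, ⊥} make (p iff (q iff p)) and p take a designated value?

Designated under: (p=⊤, q=⊤).

1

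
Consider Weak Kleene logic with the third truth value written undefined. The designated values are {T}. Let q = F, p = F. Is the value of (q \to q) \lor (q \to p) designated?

q \to q = F \to F = T
q \to p = F \to F = T
(q \to q) \lor (q \to p) = T \lor T = T
T ∈ {T}.

Yes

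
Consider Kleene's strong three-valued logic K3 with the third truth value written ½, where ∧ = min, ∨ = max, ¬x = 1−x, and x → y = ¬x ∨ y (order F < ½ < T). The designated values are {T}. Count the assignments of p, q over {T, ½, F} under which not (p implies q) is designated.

Designated under: (p=T, q=F).

1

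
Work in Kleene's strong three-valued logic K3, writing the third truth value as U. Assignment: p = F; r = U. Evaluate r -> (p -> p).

p -> p = F -> F = T
r -> (p -> p) = U -> T = T

T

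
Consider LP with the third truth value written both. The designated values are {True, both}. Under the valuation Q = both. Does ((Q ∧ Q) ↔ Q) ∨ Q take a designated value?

Yes

Q ∧ Q = both ∧ both = both
(Q ∧ Q) ↔ Q = both ↔ both = both
((Q ∧ Q) ↔ Q) ∨ Q = both ∨ both = both
both ∈ {True, both}.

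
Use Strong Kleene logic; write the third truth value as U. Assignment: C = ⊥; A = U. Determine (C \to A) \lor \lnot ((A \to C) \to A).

⊤

C \to A = ⊥ \to U = ⊤  [\lnot ⊥ \lor U]
A \to C = U \to ⊥ = U
(A \to C) \to A = U \to U = U
\lnot ((A \to C) \to A) = \lnot U = U
(C \to A) \lor \lnot ((A \to C) \to A) = ⊤ \lor U = ⊤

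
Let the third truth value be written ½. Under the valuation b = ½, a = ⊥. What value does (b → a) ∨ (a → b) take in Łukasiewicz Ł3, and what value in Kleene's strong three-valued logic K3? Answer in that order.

In Łukasiewicz Ł3: b → a = ½ → ⊥ = ½  [min(1, 1−½+0)]
a → b = ⊥ → ½ = ⊤
(b → a) ∨ (a → b) = ½ ∨ ⊤ = ⊤
In Kleene's strong three-valued logic K3: b → a = ½ → ⊥ = ½  [¬½ ∨ ⊥]
a → b = ⊥ → ½ = ⊤
(b → a) ∨ (a → b) = ½ ∨ ⊤ = ⊤

⊤; ⊤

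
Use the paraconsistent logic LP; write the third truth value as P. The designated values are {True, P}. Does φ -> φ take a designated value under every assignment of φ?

Every assignment of φ over {True, P, False} gives a value in {True, P}.
In particular, with φ=P: φ -> φ = P.

Yes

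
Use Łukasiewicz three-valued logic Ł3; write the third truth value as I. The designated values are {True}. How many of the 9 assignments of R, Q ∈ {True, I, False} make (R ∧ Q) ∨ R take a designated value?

3

Designated under: (R=True, Q=True); (R=True, Q=I); (R=True, Q=False).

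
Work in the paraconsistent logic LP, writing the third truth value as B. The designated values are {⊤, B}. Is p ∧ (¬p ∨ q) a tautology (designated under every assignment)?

No

Countermodel: p=⊤, q=⊥ gives ⊥, which is not designated.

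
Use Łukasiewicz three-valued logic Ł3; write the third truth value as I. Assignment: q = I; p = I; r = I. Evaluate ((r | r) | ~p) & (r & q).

I

r | r = I | I = I
~p = ~I = I
(r | r) | ~p = I | I = I
r & q = I & I = I
((r | r) | ~p) & (r & q) = I & I = I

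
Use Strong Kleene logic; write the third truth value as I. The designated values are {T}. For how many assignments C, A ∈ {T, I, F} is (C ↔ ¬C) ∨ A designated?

Designated under: (C=T, A=T); (C=I, A=T); (C=F, A=T).

3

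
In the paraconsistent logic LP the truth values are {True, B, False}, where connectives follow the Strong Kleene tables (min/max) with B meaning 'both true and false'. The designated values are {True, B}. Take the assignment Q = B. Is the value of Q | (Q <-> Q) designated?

Q <-> Q = B <-> B = B
Q | (Q <-> Q) = B | B = B
B ∈ {True, B}.

Yes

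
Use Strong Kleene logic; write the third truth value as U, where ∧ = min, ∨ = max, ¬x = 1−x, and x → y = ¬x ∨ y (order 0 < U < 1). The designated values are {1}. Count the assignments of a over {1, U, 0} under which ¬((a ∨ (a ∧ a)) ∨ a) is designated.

1

a=1: 0 ·
a=U: U ·
a=0: 1 ✓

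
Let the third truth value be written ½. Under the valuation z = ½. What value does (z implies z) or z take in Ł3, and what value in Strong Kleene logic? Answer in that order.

In Ł3: z implies z = ½ implies ½ = T  [min(1, 1−½+½)]
(z implies z) or z = T or ½ = T
In Strong Kleene logic: z implies z = ½ implies ½ = ½
(z implies z) or z = ½ or ½ = ½
They differ because Ł3 and Strong Kleene logic treat ½ differently under implication.

T; ½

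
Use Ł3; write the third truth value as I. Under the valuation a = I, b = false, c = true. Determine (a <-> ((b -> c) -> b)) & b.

b -> c = false -> true = true
(b -> c) -> b = true -> false = false
a <-> ((b -> c) -> b) = I <-> false = I
(a <-> ((b -> c) -> b)) & b = I & false = false

false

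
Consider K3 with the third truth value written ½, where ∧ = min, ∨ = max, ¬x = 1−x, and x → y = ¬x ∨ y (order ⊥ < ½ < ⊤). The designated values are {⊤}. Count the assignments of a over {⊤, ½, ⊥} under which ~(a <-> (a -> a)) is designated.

1

a=⊤: ⊥ ·
a=½: ½ ·
a=⊥: ⊤ ✓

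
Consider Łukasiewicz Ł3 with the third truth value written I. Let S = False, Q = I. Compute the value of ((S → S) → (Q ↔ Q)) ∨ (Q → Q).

S → S = False → False = True
Q ↔ Q = I ↔ I = True  [1 − |½−½|]
(S → S) → (Q ↔ Q) = True → True = True
Q → Q = I → I = True
((S → S) → (Q ↔ Q)) ∨ (Q → Q) = True ∨ True = True

True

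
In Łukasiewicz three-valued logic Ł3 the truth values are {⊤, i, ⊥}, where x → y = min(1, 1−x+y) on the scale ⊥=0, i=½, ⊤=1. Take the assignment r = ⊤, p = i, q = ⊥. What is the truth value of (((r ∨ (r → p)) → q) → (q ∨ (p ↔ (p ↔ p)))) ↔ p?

i

r → p = ⊤ → i = i  [min(1, 1−1+½)]
r ∨ (r → p) = ⊤ ∨ i = ⊤
(r ∨ (r → p)) → q = ⊤ → ⊥ = ⊥
p ↔ p = i ↔ i = ⊤
p ↔ (p ↔ p) = i ↔ ⊤ = i
q ∨ (p ↔ (p ↔ p)) = ⊥ ∨ i = i
((r ∨ (r → p)) → q) → (q ∨ (p ↔ (p ↔ p))) = ⊥ → i = ⊤
(((r ∨ (r → p)) → q) → (q ∨ (p ↔ (p ↔ p)))) ↔ p = ⊤ ↔ i = i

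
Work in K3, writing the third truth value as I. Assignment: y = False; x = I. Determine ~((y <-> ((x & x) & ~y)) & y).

True

x & x = I & I = I
~y = ~False = True
(x & x) & ~y = I & True = I
y <-> ((x & x) & ~y) = False <-> I = I
(y <-> ((x & x) & ~y)) & y = I & False = False
~((y <-> ((x & x) & ~y)) & y) = ~False = True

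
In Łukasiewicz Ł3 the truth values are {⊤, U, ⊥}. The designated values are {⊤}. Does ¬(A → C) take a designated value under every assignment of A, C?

Countermodel: A=⊤, C=⊤ gives ⊥, which is not designated.

No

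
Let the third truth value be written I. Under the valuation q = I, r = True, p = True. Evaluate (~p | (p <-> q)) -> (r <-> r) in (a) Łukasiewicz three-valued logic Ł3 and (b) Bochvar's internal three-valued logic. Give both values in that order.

In Łukasiewicz three-valued logic Ł3: ~p = ~True = False
p <-> q = True <-> I = I  [1 − |1−½|]
~p | (p <-> q) = False | I = I
r <-> r = True <-> True = True
(~p | (p <-> q)) -> (r <-> r) = I -> True = True
In Bochvar's internal three-valued logic: ~p = ~True = False
p <-> q = True <-> I = I
~p | (p <-> q) = False | I = I
r <-> r = True <-> True = True
(~p | (p <-> q)) -> (r <-> r) = I -> True = I  [any arg is the third value ⇒ result is the third value]
They differ because Łukasiewicz three-valued logic Ł3 and Bochvar's internal three-valued logic treat I differently under the binary connectives.

True; I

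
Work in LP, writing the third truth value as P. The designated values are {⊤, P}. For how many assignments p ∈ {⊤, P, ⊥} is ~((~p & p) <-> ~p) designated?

p=⊤: ⊥ ·
p=P: P ✓
p=⊥: ⊤ ✓

2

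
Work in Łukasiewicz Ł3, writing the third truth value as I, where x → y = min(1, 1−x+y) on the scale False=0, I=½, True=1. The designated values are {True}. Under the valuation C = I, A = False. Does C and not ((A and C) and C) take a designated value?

No

A and C = False and I = False
(A and C) and C = False and I = False
not ((A and C) and C) = not False = True
C and not ((A and C) and C) = I and True = I
I ∉ {True}.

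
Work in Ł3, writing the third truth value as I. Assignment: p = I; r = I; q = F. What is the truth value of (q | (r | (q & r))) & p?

q & r = F & I = F
r | (q & r) = I | F = I
q | (r | (q & r)) = F | I = I
(q | (r | (q & r))) & p = I & I = I

I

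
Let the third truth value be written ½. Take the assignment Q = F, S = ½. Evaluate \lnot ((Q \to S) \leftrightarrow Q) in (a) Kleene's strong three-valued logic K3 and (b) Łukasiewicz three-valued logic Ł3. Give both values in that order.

T; T

In Kleene's strong three-valued logic K3: Q \to S = F \to ½ = T  [\lnot F \lor ½]
(Q \to S) \leftrightarrow Q = T \leftrightarrow F = F
\lnot ((Q \to S) \leftrightarrow Q) = \lnot F = T
In Łukasiewicz three-valued logic Ł3: Q \to S = F \to ½ = T  [min(1, 1−0+½)]
(Q \to S) \leftrightarrow Q = T \leftrightarrow F = F
\lnot ((Q \to S) \leftrightarrow Q) = \lnot F = T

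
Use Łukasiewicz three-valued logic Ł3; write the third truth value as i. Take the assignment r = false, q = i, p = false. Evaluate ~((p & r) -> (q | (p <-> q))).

false

p & r = false & false = false
p <-> q = false <-> i = i  [1 − |0−½|]
q | (p <-> q) = i | i = i
(p & r) -> (q | (p <-> q)) = false -> i = true
~((p & r) -> (q | (p <-> q))) = ~true = false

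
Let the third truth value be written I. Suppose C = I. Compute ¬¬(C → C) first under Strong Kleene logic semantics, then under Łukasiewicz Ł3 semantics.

In Strong Kleene logic: C → C = I → I = I  [¬I ∨ I]
¬(C → C) = ¬I = I
¬¬(C → C) = ¬I = I
In Łukasiewicz Ł3: C → C = I → I = ⊤  [min(1, 1−½+½)]
¬(C → C) = ¬⊤ = ⊥
¬¬(C → C) = ¬⊥ = ⊤
They differ because Strong Kleene logic and Łukasiewicz Ł3 treat I differently under implication.

I; ⊤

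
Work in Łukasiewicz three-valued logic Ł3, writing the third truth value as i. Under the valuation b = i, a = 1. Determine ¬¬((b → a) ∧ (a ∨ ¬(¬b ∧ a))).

b → a = i → 1 = 1  [min(1, 1−½+1)]
¬b = ¬i = i
¬b ∧ a = i ∧ 1 = i
¬(¬b ∧ a) = ¬i = i
a ∨ ¬(¬b ∧ a) = 1 ∨ i = 1
(b → a) ∧ (a ∨ ¬(¬b ∧ a)) = 1 ∧ 1 = 1
¬((b → a) ∧ (a ∨ ¬(¬b ∧ a))) = ¬1 = 0
¬¬((b → a) ∧ (a ∨ ¬(¬b ∧ a))) = ¬0 = 1

1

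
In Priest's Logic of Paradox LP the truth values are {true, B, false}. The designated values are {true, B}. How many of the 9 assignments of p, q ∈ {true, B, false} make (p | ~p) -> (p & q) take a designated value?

5

Of the 9 assignments, 5 give a value in {true, B}.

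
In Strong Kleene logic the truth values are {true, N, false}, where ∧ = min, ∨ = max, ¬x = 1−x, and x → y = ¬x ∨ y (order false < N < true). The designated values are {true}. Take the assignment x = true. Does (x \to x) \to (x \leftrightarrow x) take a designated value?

Yes

x \to x = true \to true = true
x \leftrightarrow x = true \leftrightarrow true = true
(x \to x) \to (x \leftrightarrow x) = true \to true = true
true ∈ {true}.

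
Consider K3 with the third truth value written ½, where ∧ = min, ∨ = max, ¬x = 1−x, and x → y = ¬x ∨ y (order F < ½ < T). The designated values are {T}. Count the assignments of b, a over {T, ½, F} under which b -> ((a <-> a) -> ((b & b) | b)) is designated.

6

Of the 9 assignments, 6 give a value in {T}.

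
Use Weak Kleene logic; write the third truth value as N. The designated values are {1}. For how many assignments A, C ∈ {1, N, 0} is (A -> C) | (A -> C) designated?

3

Designated under: (A=1, C=1); (A=0, C=1); (A=0, C=0).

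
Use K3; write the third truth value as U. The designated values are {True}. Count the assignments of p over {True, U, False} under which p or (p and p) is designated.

p=True: True ✓
p=U: U ·
p=False: False ·

1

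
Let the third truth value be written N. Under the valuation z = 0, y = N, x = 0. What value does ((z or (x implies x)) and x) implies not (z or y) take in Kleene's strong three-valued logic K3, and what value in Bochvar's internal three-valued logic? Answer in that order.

1; N

In Kleene's strong three-valued logic K3: x implies x = 0 implies 0 = 1
z or (x implies x) = 0 or 1 = 1
(z or (x implies x)) and x = 1 and 0 = 0
z or y = 0 or N = N
not (z or y) = not N = N
((z or (x implies x)) and x) implies not (z or y) = 0 implies N = 1  [not 0 or N]
In Bochvar's internal three-valued logic: x implies x = 0 implies 0 = 1
z or (x implies x) = 0 or 1 = 1
(z or (x implies x)) and x = 1 and 0 = 0
z or y = 0 or N = N
not (z or y) = not N = N
((z or (x implies x)) and x) implies not (z or y) = 0 implies N = N  [any arg is the third value ⇒ result is the third value]
They differ because Kleene's strong three-valued logic K3 and Bochvar's internal three-valued logic treat N differently under the binary connectives.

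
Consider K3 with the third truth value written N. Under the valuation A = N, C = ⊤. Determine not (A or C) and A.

A or C = N or ⊤ = ⊤
not (A or C) = not ⊤ = ⊥
not (A or C) and A = ⊥ and N = ⊥

⊥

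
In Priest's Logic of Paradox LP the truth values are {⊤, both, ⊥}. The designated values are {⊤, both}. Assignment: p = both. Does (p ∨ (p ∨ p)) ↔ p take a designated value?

p ∨ p = both ∨ both = both
p ∨ (p ∨ p) = both ∨ both = both
(p ∨ (p ∨ p)) ↔ p = both ↔ both = both
both ∈ {⊤, both}.

Yes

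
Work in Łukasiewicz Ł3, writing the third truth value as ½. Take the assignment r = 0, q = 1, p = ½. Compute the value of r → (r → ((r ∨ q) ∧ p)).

1

r ∨ q = 0 ∨ 1 = 1
(r ∨ q) ∧ p = 1 ∧ ½ = ½
r → ((r ∨ q) ∧ p) = 0 → ½ = 1
r → (r → ((r ∨ q) ∧ p)) = 0 → 1 = 1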